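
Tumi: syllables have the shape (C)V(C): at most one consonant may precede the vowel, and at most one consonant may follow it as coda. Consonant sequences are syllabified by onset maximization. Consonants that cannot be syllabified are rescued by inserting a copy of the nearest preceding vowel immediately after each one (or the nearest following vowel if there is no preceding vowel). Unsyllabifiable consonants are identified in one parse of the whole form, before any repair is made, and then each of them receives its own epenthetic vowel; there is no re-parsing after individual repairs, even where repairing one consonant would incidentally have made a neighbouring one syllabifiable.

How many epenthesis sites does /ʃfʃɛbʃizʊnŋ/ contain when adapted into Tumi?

3

The unsyllabifiable consonants are /ʃ/, /f/, /ŋ/; each receives one epenthetic vowel.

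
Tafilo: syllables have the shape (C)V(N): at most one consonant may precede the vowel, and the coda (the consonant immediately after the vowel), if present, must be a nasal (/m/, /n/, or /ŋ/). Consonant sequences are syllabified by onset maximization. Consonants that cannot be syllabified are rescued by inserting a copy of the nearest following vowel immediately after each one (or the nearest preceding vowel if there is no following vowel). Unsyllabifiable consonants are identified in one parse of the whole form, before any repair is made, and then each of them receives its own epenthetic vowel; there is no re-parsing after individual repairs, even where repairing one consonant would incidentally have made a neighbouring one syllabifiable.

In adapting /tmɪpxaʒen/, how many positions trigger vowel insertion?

2

The unsyllabifiable consonants are /t/, /p/; each receives one epenthetic vowel.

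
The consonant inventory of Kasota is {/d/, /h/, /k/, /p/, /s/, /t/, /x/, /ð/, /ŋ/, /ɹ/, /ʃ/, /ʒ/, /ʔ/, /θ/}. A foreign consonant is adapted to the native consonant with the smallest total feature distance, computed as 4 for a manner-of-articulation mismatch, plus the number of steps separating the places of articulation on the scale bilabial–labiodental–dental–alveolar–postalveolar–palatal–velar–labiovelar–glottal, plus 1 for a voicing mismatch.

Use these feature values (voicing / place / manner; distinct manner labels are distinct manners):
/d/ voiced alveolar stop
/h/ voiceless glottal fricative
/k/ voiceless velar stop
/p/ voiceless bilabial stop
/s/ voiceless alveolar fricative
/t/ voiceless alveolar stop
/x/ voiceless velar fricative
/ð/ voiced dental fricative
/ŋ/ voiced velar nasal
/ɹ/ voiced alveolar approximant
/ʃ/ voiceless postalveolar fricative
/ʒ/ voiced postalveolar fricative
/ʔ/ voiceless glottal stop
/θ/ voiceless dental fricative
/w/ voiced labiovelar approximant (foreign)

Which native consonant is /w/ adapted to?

ɹ

/ɹ/ is closest: same manner (approximant), place distance 4 (labiovelar→alveolar), same voicing; total 4. Next closest is /ŋ/ at distance 5.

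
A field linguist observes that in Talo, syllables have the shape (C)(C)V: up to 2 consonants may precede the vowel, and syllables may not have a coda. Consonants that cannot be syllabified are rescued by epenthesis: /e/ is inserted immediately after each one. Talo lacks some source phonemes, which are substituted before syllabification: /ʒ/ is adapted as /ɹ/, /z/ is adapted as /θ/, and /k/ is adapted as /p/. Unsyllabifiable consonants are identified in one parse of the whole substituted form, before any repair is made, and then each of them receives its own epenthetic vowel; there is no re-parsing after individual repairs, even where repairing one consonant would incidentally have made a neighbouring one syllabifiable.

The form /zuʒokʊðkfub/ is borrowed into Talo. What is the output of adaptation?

θuɹopʊðepfube

Substitution: /z/ → /θ/, /ʒ/ → /ɹ/, /k/ → /p/, giving /θuɹopʊðpfub/.
Syllabifying with onset maximization leaves /ð/, /b/ stranded (no codas are permitted; onsets may contain at most 2 consonants).
Epenthesis after each stranded consonant: /ð/ → /ðe/, /b/ → /be/.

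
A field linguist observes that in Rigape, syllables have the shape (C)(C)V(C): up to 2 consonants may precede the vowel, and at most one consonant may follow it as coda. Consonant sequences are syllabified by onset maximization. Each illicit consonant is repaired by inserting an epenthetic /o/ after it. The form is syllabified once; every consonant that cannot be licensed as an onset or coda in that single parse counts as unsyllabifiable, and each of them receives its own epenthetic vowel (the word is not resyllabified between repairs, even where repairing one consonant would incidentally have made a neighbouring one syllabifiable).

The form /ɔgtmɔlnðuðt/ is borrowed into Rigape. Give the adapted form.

Under (C)(C)V(C), the unsyllabifiable consonants are /t/ (at most one coda consonant is licensed; onsets may contain at most 2 consonants).
Each unlicensed consonant becomes the onset of a new syllable: /t/ → /to/.

ɔgtmɔlnðuðto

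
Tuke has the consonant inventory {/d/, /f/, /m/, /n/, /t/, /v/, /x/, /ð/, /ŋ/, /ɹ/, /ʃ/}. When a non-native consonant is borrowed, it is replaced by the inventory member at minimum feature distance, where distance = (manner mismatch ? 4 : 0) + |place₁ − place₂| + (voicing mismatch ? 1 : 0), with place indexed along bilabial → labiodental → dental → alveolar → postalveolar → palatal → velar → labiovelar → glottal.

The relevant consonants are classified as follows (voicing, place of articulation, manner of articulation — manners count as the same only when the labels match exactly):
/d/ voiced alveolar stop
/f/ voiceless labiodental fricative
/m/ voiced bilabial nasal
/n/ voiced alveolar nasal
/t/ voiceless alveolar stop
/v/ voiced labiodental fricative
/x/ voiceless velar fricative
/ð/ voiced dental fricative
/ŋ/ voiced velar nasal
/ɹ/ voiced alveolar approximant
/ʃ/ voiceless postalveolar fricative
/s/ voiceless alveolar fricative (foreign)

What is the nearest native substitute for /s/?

/ʃ/ is closest: same manner (fricative), place distance 1 (alveolar→postalveolar), same voicing; total 1. Next closest is /f/ at distance 2.

ʃ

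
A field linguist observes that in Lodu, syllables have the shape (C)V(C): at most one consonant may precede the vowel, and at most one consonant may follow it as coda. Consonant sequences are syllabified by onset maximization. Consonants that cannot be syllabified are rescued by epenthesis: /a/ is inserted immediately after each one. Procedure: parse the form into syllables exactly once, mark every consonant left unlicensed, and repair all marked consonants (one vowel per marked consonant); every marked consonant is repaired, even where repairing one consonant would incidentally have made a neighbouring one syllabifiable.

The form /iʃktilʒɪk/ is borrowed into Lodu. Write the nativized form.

The consonants /k/ cannot be parsed into a legal (C)V(C) syllable (at most one coda consonant is licensed; onsets are limited to one consonant).
Each unlicensed consonant becomes the onset of a new syllable: /k/ → /ka/.

iʃkatilʒɪk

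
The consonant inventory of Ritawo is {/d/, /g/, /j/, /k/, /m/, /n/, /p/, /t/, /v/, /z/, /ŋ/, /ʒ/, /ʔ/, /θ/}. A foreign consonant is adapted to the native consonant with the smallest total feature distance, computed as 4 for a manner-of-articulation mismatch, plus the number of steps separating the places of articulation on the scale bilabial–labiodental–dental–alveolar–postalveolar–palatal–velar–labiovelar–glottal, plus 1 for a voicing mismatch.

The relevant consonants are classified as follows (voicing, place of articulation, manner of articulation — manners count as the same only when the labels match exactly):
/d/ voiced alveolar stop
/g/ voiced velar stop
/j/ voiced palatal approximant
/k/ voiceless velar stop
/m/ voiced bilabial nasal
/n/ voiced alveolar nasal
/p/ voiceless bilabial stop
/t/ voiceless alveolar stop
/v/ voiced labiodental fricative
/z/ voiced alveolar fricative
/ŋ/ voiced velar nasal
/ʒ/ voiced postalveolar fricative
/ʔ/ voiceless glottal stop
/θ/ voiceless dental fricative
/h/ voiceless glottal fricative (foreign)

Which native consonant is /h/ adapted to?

ʔ

/ʔ/ is closest: manner differs (fricative→stop, +4), place distance 0 (glottal→glottal), same voicing; total 4. Next closest is /ʒ/ at distance 5.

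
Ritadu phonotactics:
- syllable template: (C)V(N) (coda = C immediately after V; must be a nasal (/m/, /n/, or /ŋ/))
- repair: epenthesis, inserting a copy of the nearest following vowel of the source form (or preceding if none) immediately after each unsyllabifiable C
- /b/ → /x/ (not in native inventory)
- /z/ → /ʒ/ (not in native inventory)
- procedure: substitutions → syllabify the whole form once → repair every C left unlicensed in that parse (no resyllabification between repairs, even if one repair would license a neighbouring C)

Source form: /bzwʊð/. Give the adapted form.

xʊʒʊwʊðʊ

Substitution: /b/ → /x/, /z/ → /ʒ/, giving /xʒwʊð/.
Under (C)V(N), the unsyllabifiable consonants are /x/, /ʒ/, /ð/ (only a nasal (/m/, /n/, or /ŋ/) is licensed in coda position; onsets are limited to one consonant).
Inserting the epenthetic vowel yields /x/ → /xʊ/, /ʒ/ → /ʒʊ/, /ð/ → /ðʊ/.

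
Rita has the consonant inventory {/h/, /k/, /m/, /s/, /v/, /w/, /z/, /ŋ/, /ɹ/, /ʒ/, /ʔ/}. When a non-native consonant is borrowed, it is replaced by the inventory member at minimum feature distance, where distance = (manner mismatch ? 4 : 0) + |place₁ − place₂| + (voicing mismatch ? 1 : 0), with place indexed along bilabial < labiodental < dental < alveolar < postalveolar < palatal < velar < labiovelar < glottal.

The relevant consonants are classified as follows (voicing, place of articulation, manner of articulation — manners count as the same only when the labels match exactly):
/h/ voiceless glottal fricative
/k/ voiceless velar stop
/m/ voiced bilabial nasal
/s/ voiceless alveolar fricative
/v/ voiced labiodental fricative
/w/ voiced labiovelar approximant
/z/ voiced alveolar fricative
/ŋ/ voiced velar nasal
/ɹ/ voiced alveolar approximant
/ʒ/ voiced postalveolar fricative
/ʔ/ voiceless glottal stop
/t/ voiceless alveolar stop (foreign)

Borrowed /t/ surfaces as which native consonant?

/k/ is closest: same manner (stop), place distance 3 (alveolar→velar), same voicing; total 3. Next closest is /s/ at distance 4.

k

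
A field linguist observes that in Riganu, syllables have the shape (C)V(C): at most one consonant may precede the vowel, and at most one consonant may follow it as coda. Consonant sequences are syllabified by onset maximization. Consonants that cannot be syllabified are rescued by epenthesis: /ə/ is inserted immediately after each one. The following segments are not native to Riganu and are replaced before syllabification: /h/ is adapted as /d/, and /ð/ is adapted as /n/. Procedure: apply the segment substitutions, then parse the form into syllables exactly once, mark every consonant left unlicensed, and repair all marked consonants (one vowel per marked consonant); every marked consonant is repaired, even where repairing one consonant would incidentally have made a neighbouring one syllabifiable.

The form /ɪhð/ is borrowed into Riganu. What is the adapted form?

ɪdnə

Substitution: /h/ → /d/, /ð/ → /n/, giving /ɪdn/.
Under (C)V(C), the unsyllabifiable consonants are /n/ (at most one coda consonant is licensed; onsets are limited to one consonant).
Epenthesis after each stranded consonant: /n/ → /nə/.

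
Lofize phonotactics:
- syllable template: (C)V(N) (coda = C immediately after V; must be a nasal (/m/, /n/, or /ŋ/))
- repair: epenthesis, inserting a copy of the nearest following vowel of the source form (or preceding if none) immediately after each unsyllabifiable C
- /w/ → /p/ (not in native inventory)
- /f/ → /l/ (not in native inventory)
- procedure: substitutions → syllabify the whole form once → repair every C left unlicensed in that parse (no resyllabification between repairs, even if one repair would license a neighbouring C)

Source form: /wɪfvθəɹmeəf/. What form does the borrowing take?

pɪləvəθəɹemeələ

Substitution: /w/ → /p/, /f/ → /l/, giving /pɪlvθəɹmeəl/.
Syllabifying with onset maximization leaves /l/, /v/, /ɹ/, /l/ stranded (only a nasal (/m/, /n/, or /ŋ/) is licensed in coda position; onsets are limited to one consonant).
Each unlicensed consonant becomes the onset of a new syllable: /l/ → /lə/, /v/ → /və/, /ɹ/ → /ɹe/, /l/ → /lə/.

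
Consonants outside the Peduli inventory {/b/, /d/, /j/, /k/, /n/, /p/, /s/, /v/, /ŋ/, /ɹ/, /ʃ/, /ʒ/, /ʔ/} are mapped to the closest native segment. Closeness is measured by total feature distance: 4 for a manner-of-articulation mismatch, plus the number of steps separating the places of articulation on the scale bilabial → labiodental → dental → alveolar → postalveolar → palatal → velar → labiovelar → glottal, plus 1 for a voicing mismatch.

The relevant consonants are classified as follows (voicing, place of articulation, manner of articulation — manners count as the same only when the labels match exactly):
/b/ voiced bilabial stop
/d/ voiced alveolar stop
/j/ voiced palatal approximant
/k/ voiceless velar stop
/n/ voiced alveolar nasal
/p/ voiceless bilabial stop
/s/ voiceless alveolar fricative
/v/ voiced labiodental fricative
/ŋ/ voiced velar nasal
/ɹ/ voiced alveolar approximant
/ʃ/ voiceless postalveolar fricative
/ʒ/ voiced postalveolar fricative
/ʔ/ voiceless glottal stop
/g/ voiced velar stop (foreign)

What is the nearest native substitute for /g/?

k

/k/ is closest: same manner (stop), place distance 0 (velar→velar), voicing differs (+1); total 1. Next closest is /d/ at distance 3.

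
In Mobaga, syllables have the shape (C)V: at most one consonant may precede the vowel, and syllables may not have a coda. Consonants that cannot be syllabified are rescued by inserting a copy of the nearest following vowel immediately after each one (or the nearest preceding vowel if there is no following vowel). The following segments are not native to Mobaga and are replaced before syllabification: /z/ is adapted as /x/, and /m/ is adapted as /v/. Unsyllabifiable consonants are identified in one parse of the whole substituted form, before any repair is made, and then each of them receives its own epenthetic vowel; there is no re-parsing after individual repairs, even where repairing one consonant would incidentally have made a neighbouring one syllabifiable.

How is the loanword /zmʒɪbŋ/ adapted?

xɪvɪʒɪbɪŋɪ

Substitution: /z/ → /x/, /m/ → /v/, giving /xvʒɪbŋ/.
The consonants /x/, /v/, /b/, /ŋ/ cannot be parsed into a legal (C)V syllable (no codas are permitted; onsets are limited to one consonant).
Each unlicensed consonant becomes the onset of a new syllable: /x/ → /xɪ/, /v/ → /vɪ/, /b/ → /bɪ/, /ŋ/ → /ŋɪ/.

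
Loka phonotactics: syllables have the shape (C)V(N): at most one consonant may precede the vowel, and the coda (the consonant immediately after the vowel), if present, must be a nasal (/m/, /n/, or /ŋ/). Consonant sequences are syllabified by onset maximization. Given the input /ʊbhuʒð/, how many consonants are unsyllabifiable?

3

The consonants /b/, /ʒ/, /ð/ cannot be parsed into a legal (C)V(N) syllable (only a nasal (/m/, /n/, or /ŋ/) is licensed in coda position; onsets are limited to one consonant).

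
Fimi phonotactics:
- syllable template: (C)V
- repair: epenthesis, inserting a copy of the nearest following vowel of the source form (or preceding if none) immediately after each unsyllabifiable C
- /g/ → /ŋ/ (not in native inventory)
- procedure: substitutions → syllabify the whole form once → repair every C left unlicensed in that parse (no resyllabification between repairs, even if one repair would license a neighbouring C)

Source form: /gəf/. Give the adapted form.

Substitution: /g/ → /ŋ/, giving /ŋəf/.
The consonants /f/ cannot be parsed into a legal (C)V syllable (no codas are permitted; onsets are limited to one consonant).
Inserting the epenthetic vowel yields /f/ → /fə/.

ŋəfə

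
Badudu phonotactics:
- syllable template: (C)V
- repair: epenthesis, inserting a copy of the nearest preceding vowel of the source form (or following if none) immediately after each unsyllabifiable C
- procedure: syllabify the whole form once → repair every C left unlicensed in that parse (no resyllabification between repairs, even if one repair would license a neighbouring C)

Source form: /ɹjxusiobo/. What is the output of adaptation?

ɹujuxusiobo

The consonants /ɹ/, /j/ cannot be parsed into a legal (C)V syllable (no codas are permitted; onsets are limited to one consonant).
Inserting the epenthetic vowel yields /ɹ/ → /ɹu/, /j/ → /ju/.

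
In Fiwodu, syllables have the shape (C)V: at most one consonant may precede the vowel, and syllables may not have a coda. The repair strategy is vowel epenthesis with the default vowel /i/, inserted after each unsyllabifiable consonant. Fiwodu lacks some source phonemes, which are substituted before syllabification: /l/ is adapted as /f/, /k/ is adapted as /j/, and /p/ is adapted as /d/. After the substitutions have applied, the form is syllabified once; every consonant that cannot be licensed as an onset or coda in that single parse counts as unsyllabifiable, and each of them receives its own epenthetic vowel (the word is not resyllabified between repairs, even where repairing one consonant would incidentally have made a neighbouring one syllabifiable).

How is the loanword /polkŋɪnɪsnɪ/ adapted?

dofijiŋɪnɪsinɪ

Substitution: /p/ → /d/, /l/ → /f/, /k/ → /j/, giving /dofjŋɪnɪsnɪ/.
The consonants /f/, /j/, /s/ cannot be parsed into a legal (C)V syllable (no codas are permitted; onsets are limited to one consonant).
Epenthesis after each stranded consonant: /f/ → /fi/, /j/ → /ji/, /s/ → /si/.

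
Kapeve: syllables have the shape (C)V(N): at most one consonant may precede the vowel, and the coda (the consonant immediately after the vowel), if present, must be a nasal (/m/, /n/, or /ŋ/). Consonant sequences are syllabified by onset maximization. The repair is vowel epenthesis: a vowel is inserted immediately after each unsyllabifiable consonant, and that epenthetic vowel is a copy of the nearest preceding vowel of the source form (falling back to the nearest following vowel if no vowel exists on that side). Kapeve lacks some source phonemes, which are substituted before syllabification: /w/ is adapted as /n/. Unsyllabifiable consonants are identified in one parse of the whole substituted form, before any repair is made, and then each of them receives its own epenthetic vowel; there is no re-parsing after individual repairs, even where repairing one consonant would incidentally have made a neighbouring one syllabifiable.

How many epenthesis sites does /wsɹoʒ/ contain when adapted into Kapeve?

3

After substitution the input is /nsɹoʒ/.
The unsyllabifiable consonants are /n/, /s/, /ʒ/; each receives one epenthetic vowel.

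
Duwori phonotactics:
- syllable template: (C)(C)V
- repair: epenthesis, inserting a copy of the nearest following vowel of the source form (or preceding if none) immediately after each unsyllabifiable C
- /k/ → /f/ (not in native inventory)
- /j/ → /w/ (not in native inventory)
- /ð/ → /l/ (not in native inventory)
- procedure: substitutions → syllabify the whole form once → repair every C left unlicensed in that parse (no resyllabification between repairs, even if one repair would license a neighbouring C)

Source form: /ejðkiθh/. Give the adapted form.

Substitution: /j/ → /w/, /ð/ → /l/, /k/ → /f/, giving /ewlfiθh/.
The consonants /w/, /θ/, /h/ cannot be parsed into a legal (C)(C)V syllable (no codas are permitted; onsets may contain at most 2 consonants).
Each unlicensed consonant becomes the onset of a new syllable: /w/ → /wi/, /θ/ → /θi/, /h/ → /hi/.

ewilfiθihi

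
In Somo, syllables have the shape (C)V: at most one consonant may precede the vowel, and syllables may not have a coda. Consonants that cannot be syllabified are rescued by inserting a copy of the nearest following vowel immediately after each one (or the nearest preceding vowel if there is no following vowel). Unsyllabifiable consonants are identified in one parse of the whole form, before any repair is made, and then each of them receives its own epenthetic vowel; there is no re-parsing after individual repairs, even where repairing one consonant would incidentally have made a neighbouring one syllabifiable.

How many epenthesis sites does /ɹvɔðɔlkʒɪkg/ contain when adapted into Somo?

The unsyllabifiable consonants are /ɹ/, /l/, /k/, /k/, /g/; each receives one epenthetic vowel.

5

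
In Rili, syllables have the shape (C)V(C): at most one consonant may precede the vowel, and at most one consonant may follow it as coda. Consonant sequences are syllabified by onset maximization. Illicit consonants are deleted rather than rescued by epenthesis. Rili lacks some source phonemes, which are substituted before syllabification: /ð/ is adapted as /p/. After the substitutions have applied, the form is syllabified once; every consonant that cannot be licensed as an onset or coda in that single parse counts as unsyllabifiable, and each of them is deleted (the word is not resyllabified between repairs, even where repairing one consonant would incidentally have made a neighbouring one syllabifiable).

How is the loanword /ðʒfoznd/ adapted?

foz

Substitution: /ð/ → /p/, giving /pʒfoznd/.
Syllabifying with onset maximization leaves /p/, /ʒ/, /n/, /d/ stranded (at most one coda consonant is licensed; onsets are limited to one consonant).
Each unlicensed consonant is deleted: /p/, /ʒ/, /n/, /d/.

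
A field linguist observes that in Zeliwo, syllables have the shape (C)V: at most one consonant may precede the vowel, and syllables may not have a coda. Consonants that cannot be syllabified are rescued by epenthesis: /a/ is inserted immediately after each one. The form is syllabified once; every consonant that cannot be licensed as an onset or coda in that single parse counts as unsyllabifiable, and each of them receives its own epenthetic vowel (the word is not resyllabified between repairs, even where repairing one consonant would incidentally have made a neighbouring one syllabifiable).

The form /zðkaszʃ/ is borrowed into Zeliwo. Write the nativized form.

Syllabifying with onset maximization leaves /z/, /ð/, /s/, /z/, /ʃ/ stranded (no codas are permitted; onsets are limited to one consonant).
Each unlicensed consonant becomes the onset of a new syllable: /z/ → /za/, /ð/ → /ða/, /s/ → /sa/, /z/ → /za/, /ʃ/ → /ʃa/.

zaðakasazaʃa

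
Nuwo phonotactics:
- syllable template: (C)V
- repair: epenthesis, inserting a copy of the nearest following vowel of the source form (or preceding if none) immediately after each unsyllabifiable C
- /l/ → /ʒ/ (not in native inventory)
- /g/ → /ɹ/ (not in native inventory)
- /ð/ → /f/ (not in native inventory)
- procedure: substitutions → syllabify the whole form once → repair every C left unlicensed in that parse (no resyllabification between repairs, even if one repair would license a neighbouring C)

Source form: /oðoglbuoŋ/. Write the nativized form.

ofoɹuʒubuoŋo

Substitution: /ð/ → /f/, /g/ → /ɹ/, /l/ → /ʒ/, giving /ofoɹʒbuoŋ/.
Under (C)V, the unsyllabifiable consonants are /ɹ/, /ʒ/, /ŋ/ (no codas are permitted; onsets are limited to one consonant).
Epenthesis after each stranded consonant: /ɹ/ → /ɹu/, /ʒ/ → /ʒu/, /ŋ/ → /ŋo/.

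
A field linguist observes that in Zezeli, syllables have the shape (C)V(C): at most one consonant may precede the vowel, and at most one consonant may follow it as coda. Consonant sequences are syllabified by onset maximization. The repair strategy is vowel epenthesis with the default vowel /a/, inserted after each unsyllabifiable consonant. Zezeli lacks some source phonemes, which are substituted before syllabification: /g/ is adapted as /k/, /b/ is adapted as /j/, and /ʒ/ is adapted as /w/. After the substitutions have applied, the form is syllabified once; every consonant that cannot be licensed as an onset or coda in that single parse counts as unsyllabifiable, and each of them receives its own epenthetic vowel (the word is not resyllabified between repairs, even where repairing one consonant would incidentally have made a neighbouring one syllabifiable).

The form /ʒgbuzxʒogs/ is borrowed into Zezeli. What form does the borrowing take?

Substitution: /ʒ/ → /w/, /g/ → /k/, /b/ → /j/, giving /wkjuzxwoks/.
The consonants /w/, /k/, /x/, /s/ cannot be parsed into a legal (C)V(C) syllable (at most one coda consonant is licensed; onsets are limited to one consonant).
Inserting the epenthetic vowel yields /w/ → /wa/, /k/ → /ka/, /x/ → /xa/, /s/ → /sa/.

wakajuzxawoksa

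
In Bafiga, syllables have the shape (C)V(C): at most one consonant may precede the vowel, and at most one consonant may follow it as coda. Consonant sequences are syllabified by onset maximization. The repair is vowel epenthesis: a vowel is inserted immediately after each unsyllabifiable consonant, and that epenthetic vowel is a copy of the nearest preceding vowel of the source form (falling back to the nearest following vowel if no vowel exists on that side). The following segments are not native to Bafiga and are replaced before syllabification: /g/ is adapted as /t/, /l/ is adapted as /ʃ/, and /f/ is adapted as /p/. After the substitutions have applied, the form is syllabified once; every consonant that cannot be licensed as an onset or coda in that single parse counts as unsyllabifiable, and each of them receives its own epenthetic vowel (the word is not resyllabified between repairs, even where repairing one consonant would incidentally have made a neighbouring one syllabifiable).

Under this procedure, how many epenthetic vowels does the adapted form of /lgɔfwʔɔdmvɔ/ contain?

3

After substitution the input is /ʃtɔpwʔɔdmvɔ/.
The unsyllabifiable consonants are /ʃ/, /w/, /m/; each receives one epenthetic vowel.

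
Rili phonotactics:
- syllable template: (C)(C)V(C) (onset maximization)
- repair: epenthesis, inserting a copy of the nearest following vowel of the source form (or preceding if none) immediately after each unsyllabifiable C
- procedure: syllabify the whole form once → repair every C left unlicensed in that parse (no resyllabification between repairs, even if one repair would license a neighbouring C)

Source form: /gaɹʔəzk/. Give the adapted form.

Syllabifying with onset maximization leaves /k/ stranded (at most one coda consonant is licensed; onsets may contain at most 2 consonants).
Each unlicensed consonant becomes the onset of a new syllable: /k/ → /kə/.

gaɹʔəzkə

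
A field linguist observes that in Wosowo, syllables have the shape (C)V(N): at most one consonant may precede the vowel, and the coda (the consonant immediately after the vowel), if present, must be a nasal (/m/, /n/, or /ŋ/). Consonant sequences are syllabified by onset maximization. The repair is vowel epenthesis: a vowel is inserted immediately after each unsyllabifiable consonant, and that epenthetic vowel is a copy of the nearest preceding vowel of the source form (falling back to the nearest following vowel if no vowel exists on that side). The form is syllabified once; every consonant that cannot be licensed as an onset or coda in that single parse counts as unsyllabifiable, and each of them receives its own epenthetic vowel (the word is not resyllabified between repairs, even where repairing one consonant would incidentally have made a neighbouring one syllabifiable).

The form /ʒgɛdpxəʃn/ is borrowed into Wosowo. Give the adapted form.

ʒɛgɛdɛpɛxəʃənə

Syllabifying with onset maximization leaves /ʒ/, /d/, /p/, /ʃ/, /n/ stranded (only a nasal (/m/, /n/, or /ŋ/) is licensed in coda position; onsets are limited to one consonant).
Inserting the epenthetic vowel yields /ʒ/ → /ʒɛ/, /d/ → /dɛ/, /p/ → /pɛ/, /ʃ/ → /ʃə/, /n/ → /nə/.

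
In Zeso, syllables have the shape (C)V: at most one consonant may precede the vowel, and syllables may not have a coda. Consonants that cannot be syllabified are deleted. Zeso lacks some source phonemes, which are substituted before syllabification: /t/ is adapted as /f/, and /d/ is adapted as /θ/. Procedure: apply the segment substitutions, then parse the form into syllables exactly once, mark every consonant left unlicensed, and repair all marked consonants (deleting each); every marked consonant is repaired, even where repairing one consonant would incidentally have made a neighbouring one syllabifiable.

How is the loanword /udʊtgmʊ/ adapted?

Substitution: /d/ → /θ/, /t/ → /f/, giving /uθʊfgmʊ/.
Under (C)V, the unsyllabifiable consonants are /f/, /g/ (no codas are permitted; onsets are limited to one consonant).
Deletion applies to /f/, /g/.

uθʊmʊ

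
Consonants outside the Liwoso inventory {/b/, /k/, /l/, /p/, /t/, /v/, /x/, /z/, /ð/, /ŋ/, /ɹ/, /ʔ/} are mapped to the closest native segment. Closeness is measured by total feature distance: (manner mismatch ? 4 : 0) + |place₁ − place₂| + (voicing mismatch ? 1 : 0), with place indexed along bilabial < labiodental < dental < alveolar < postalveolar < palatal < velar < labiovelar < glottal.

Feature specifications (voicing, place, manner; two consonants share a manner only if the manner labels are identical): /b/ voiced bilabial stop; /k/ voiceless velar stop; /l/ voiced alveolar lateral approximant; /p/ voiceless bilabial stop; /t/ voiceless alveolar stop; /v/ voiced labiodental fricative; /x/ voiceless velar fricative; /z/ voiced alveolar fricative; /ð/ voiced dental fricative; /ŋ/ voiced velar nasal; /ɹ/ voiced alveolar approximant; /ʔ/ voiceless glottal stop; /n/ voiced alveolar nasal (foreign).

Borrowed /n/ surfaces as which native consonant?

ŋ

/ŋ/ is closest: same manner (nasal), place distance 3 (alveolar→velar), same voicing; total 3. Next closest is /l/ at distance 4.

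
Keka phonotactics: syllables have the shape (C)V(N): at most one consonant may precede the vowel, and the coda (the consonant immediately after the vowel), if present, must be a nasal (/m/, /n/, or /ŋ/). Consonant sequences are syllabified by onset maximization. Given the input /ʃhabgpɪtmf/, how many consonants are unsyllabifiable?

6

Syllabifying with onset maximization leaves /ʃ/, /b/, /g/, /t/, /m/, /f/ stranded (only a nasal (/m/, /n/, or /ŋ/) is licensed in coda position; onsets are limited to one consonant).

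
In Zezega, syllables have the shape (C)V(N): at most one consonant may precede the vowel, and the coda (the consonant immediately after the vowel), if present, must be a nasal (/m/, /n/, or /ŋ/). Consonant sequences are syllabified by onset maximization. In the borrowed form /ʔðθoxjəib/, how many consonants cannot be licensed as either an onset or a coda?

Syllabifying with onset maximization leaves /ʔ/, /ð/, /x/, /b/ stranded (only a nasal (/m/, /n/, or /ŋ/) is licensed in coda position; onsets are limited to one consonant).

4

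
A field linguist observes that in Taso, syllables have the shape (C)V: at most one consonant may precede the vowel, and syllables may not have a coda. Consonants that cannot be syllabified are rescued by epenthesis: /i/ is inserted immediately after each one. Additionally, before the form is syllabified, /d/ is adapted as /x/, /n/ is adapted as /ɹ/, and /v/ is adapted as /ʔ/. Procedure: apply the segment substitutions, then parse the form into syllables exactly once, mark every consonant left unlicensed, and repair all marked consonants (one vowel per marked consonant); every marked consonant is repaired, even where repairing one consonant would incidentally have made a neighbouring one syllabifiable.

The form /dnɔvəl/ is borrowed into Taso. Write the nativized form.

xiɹɔʔəli

Substitution: /d/ → /x/, /n/ → /ɹ/, /v/ → /ʔ/, giving /xɹɔʔəl/.
The consonants /x/, /l/ cannot be parsed into a legal (C)V syllable (no codas are permitted; onsets are limited to one consonant).
Epenthesis after each stranded consonant: /x/ → /xi/, /l/ → /li/.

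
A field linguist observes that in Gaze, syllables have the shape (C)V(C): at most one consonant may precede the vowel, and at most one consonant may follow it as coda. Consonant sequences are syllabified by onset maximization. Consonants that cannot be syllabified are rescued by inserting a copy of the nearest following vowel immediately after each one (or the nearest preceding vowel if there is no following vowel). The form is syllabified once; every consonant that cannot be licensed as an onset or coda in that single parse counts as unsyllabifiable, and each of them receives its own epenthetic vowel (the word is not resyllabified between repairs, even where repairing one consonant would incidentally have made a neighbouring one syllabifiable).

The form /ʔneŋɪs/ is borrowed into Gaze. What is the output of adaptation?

Syllabifying with onset maximization leaves /ʔ/ stranded (at most one coda consonant is licensed; onsets are limited to one consonant).
Epenthesis after each stranded consonant: /ʔ/ → /ʔe/.

ʔeneŋɪs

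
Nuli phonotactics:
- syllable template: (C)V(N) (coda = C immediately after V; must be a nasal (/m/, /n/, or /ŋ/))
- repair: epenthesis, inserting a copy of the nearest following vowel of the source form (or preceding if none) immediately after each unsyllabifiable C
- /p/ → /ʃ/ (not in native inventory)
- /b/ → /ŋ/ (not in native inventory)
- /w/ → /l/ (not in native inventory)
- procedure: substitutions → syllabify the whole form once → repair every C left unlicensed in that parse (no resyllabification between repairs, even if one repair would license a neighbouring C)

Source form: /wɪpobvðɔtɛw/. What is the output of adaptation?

Substitution: /w/ → /l/, /p/ → /ʃ/, /b/ → /ŋ/, giving /lɪʃoŋvðɔtɛl/.
Under (C)V(N), the unsyllabifiable consonants are /v/, /l/ (only a nasal (/m/, /n/, or /ŋ/) is licensed in coda position; onsets are limited to one consonant).
Epenthesis after each stranded consonant: /v/ → /vɔ/, /l/ → /lɛ/.

lɪʃoŋvɔðɔtɛlɛ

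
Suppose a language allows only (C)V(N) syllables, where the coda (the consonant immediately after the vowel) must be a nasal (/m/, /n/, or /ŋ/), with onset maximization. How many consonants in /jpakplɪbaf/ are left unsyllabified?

4

Under (C)V(N), the unsyllabifiable consonants are /j/, /k/, /p/, /f/ (only a nasal (/m/, /n/, or /ŋ/) is licensed in coda position; onsets are limited to one consonant).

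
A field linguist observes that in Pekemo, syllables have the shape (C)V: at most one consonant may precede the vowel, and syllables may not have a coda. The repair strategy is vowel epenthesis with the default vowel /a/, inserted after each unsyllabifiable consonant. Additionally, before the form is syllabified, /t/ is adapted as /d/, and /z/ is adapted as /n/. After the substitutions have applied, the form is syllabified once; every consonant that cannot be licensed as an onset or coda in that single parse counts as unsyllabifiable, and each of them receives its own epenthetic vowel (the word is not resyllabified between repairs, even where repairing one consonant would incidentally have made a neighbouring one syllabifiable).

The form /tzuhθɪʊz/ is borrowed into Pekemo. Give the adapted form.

Substitution: /t/ → /d/, /z/ → /n/, giving /dnuhθɪʊn/.
Under (C)V, the unsyllabifiable consonants are /d/, /h/, /n/ (no codas are permitted; onsets are limited to one consonant).
Epenthesis after each stranded consonant: /d/ → /da/, /h/ → /ha/, /n/ → /na/.

danuhaθɪʊna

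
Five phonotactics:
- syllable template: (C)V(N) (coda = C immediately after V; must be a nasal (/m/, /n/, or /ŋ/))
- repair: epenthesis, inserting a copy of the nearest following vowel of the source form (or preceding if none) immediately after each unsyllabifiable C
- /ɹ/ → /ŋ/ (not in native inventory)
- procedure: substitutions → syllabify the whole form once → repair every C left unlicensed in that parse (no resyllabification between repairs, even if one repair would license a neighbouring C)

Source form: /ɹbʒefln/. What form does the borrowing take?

ŋebeʒefelene

Substitution: /ɹ/ → /ŋ/, giving /ŋbʒefln/.
Under (C)V(N), the unsyllabifiable consonants are /ŋ/, /b/, /f/, /l/, /n/ (only a nasal (/m/, /n/, or /ŋ/) is licensed in coda position; onsets are limited to one consonant).
Each unlicensed consonant becomes the onset of a new syllable: /ŋ/ → /ŋe/, /b/ → /be/, /f/ → /fe/, /l/ → /le/, /n/ → /ne/.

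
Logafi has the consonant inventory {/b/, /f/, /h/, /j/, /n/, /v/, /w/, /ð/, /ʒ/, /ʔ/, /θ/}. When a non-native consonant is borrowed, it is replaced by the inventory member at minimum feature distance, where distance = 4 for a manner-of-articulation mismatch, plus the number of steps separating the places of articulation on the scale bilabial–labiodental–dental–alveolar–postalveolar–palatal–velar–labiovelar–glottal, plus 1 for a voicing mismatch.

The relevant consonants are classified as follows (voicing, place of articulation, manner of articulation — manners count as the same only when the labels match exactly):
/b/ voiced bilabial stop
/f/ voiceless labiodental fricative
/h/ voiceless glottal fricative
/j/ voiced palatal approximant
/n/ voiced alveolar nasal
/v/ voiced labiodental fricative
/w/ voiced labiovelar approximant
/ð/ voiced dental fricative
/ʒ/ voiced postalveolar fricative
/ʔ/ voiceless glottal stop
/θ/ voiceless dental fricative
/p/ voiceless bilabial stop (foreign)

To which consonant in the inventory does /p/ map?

b

/b/ is closest: same manner (stop), place distance 0 (bilabial→bilabial), voicing differs (+1); total 1. Next closest is /f/ at distance 5.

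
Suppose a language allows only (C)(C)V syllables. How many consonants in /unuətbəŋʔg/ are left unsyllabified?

3

The consonants /ŋ/, /ʔ/, /g/ cannot be parsed into a legal (C)(C)V syllable (no codas are permitted; onsets may contain at most 2 consonants).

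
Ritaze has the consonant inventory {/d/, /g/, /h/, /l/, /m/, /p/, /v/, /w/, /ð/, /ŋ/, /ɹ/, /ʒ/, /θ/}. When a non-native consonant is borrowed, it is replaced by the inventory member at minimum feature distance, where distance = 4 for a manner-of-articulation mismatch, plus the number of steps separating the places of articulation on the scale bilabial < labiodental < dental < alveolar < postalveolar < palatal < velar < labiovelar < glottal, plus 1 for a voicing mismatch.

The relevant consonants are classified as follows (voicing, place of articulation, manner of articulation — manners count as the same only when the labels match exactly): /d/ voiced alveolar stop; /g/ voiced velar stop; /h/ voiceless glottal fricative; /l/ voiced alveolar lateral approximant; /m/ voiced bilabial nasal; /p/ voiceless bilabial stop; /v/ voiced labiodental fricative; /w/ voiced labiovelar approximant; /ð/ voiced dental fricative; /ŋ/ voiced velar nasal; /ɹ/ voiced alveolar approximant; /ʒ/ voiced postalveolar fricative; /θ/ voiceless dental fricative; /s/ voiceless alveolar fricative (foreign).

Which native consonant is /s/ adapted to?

/θ/ is closest: same manner (fricative), place distance 1 (alveolar→dental), same voicing; total 1. Next closest is /ð/ at distance 2.

θ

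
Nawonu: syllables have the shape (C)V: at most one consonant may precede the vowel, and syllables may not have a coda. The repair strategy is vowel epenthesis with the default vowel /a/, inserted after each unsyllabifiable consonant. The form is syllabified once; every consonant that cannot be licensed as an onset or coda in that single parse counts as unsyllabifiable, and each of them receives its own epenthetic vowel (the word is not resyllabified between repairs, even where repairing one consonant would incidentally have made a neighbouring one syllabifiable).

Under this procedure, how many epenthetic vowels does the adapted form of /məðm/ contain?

2

The unsyllabifiable consonants are /ð/, /m/; each receives one epenthetic vowel.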